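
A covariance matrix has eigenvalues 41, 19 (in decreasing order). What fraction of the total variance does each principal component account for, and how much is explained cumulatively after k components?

Step 1 — total variance = trace(Sigma) = Σ λ_i = 41 + 19 = 60.

Step 2 — fraction explained by component i = λ_i / Σ λ:
  PC1: 41/60 = 0.6833
  PC2: 19/60 = 0.3167

Step 3 — cumulative fraction after k components = (λ_1 + ... + λ_k) / Σ λ:
  k = 1: 41/60 = 0.6833
  k = 2: (41 + 19)/60 = 60/60 = 1

Summary (fraction, with percent):

explained: PC1 0.6833 (68.33%), PC2 0.3167 (31.67%);  cumulative: 0.6833, 1


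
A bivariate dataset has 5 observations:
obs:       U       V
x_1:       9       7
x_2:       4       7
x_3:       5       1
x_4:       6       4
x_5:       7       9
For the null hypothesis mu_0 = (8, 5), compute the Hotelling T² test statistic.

Step 1 — sample mean vector:
  mean(U) = (9 + 4 + 5 + 6 + 7) / 5 = 31/5 = 6.2
  mean(V) = (7 + 7 + 1 + 4 + 9) / 5 = 28/5 = 5.6
  x̄ = (6.2, 5.6),  deviation x̄ - mu_0 = (6.2, 5.6) - (8, 5) = (-1.8, 0.6).

Step 2 — sample covariance matrix, S[i,j] = (1/(n-1)) · Σ_k (x_{k,i} - mean_i) · (x_{k,j} - mean_j), divisor n-1 = 4:
  S[U,U] = ((2.8)·(2.8) + (-2.2)·(-2.2) + (-1.2)·(-1.2) + (-0.2)·(-0.2) + (0.8)·(0.8)) / 4 = 14.8/4 = 3.7
  S[U,V] = ((2.8)·(1.4) + (-2.2)·(1.4) + (-1.2)·(-4.6) + (-0.2)·(-1.6) + (0.8)·(3.4)) / 4 = 9.4/4 = 2.35
  S[V,V] = ((1.4)·(1.4) + (1.4)·(1.4) + (-4.6)·(-4.6) + (-1.6)·(-1.6) + (3.4)·(3.4)) / 4 = 39.2/4 = 9.8
  S = [[3.7, 2.35],
 [2.35, 9.8]].

Step 3 — invert S. det(S) = 3.7·9.8 - (2.35)² = 30.7375.
  S^{-1} = (1/det) · [[d, -b], [-b, a]] = [[0.3188, -0.0765],
 [-0.0765, 0.1204]].

Step 4 — quadratic form (x̄ - mu_0)^T · S^{-1} · (x̄ - mu_0):
  S^{-1} · (x̄ - mu_0) = (-0.6198, 0.2098),
  (x̄ - mu_0)^T · [...] = (-1.8)·(-0.6198) + (0.6)·(0.2098) = 1.2415.

Step 5 — scale by n: T² = 5 · 1.2415 = 6.2074.

T² ≈ 6.2074


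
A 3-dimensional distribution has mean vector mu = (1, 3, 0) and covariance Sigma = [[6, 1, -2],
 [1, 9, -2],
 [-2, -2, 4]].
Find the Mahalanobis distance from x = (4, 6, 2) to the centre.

Step 1 — centre the observation: (x - mu) = (3, 3, 2).

Step 2 — invert Sigma (cofactor / det for 3×3, or solve directly):
  Sigma^{-1} = [[0.2, 0, 0.1],
 [0, 0.125, 0.0625],
 [0.1, 0.0625, 0.3312]].

Step 3 — form the quadratic (x - mu)^T · Sigma^{-1} · (x - mu):
  Sigma^{-1} · (x - mu) = (0.8, 0.5, 1.15).
  (x - mu)^T · [Sigma^{-1} · (x - mu)] = (3)·(0.8) + (3)·(0.5) + (2)·(1.15) = 6.2.

Step 4 — take square root: d = √(6.2) ≈ 2.49.

d(x, mu) = √(6.2) ≈ 2.49


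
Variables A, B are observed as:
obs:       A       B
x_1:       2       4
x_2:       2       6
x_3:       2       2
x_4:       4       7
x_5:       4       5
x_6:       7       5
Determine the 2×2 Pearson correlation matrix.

Step 1 — column means:
  mean(A) = (2 + 2 + 2 + 4 + 4 + 7) / 6 = 21/6 = 3.5
  mean(B) = (4 + 6 + 2 + 7 + 5 + 5) / 6 = 29/6 = 4.8333

Step 2 — sample variances and covariances s[i,j] = (1/(n-1)) · Σ_k (x_{k,i} - mean_i) · (x_{k,j} - mean_j), with n-1 = 5:
  s[A,A] = ((-1.5)·(-1.5) + (-1.5)·(-1.5) + (-1.5)·(-1.5) + (0.5)·(0.5) + (0.5)·(0.5) + (3.5)·(3.5)) / 5 = 19.5/5 = 3.9
  s[A,B] = ((-1.5)·(-0.8333) + (-1.5)·(1.1667) + (-1.5)·(-2.8333) + (0.5)·(2.1667) + (0.5)·(0.1667) + (3.5)·(0.1667)) / 5 = 5.5/5 = 1.1
  s[B,B] = ((-0.8333)·(-0.8333) + (1.1667)·(1.1667) + (-2.8333)·(-2.8333) + (2.1667)·(2.1667) + (0.1667)·(0.1667) + (0.1667)·(0.1667)) / 5 = 14.8333/5 = 2.9667
  Sample standard deviations s_i = √(s[i,i]):
  s(A) = √(3.9) = 1.9748
  s(B) = √(2.9667) = 1.7224

Step 3 — r_{ij} = s_{ij} / (s_i · s_j):
  r[A,A] = 1 (diagonal).
  r[A,B] = 1.1 / (1.9748 · 1.7224) = 1.1 / 3.4015 = 0.3234
  r[B,B] = 1 (diagonal).

R is symmetric with unit diagonal. Assembling:

R = [[1, 0.3234],
 [0.3234, 1]]


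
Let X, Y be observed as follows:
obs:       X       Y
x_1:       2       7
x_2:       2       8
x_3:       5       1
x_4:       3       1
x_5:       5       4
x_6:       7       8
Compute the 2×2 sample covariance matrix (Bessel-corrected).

Step 1 — column means:
  mean(X) = (2 + 2 + 5 + 3 + 5 + 7) / 6 = 24/6 = 4
  mean(Y) = (7 + 8 + 1 + 1 + 4 + 8) / 6 = 29/6 = 4.8333

Step 2 — sample covariance S[i,j] = (1/(n-1)) · Σ_k (x_{k,i} - mean_i) · (x_{k,j} - mean_j), with n-1 = 5.
  S[X,X] = ((-2)·(-2) + (-2)·(-2) + (1)·(1) + (-1)·(-1) + (1)·(1) + (3)·(3)) / 5 = 20/5 = 4
  S[X,Y] = ((-2)·(2.1667) + (-2)·(3.1667) + (1)·(-3.8333) + (-1)·(-3.8333) + (1)·(-0.8333) + (3)·(3.1667)) / 5 = -2/5 = -0.4
  S[Y,Y] = ((2.1667)·(2.1667) + (3.1667)·(3.1667) + (-3.8333)·(-3.8333) + (-3.8333)·(-3.8333) + (-0.8333)·(-0.8333) + (3.1667)·(3.1667)) / 5 = 54.8333/5 = 10.9667

S is symmetric (S[j,i] = S[i,j]). Assembling:

S = [[4, -0.4],
 [-0.4, 10.9667]]


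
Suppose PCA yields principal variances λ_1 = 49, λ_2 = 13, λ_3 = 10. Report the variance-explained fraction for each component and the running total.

Step 1 — total variance = trace(Sigma) = Σ λ_i = 49 + 13 + 10 = 72.

Step 2 — fraction explained by component i = λ_i / Σ λ:
  PC1: 49/72 = 0.6806
  PC2: 13/72 = 0.1806
  PC3: 10/72 = 0.1389

Step 3 — cumulative fraction after k components = (λ_1 + ... + λ_k) / Σ λ:
  k = 1: 49/72 = 0.6806
  k = 2: (49 + 13)/72 = 62/72 = 0.8611
  k = 3: (49 + 13 + 10)/72 = 72/72 = 1

Summary (fraction, with percent):

explained: PC1 0.6806 (68.06%), PC2 0.1806 (18.06%), PC3 0.1389 (13.89%);  cumulative: 0.6806, 0.8611, 1


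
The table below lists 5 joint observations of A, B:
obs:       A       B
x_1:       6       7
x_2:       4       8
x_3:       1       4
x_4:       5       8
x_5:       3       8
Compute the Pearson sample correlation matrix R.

Step 1 — column means:
  mean(A) = (6 + 4 + 1 + 5 + 3) / 5 = 19/5 = 3.8
  mean(B) = (7 + 8 + 4 + 8 + 8) / 5 = 35/5 = 7

Step 2 — sample variances and covariances s[i,j] = (1/(n-1)) · Σ_k (x_{k,i} - mean_i) · (x_{k,j} - mean_j), with n-1 = 4:
  s[A,A] = ((2.2)·(2.2) + (0.2)·(0.2) + (-2.8)·(-2.8) + (1.2)·(1.2) + (-0.8)·(-0.8)) / 4 = 14.8/4 = 3.7
  s[A,B] = ((2.2)·(0) + (0.2)·(1) + (-2.8)·(-3) + (1.2)·(1) + (-0.8)·(1)) / 4 = 9/4 = 2.25
  s[B,B] = ((0)·(0) + (1)·(1) + (-3)·(-3) + (1)·(1) + (1)·(1)) / 4 = 12/4 = 3
  Sample standard deviations s_i = √(s[i,i]):
  s(A) = √(3.7) = 1.9235
  s(B) = √(3) = 1.7321

Step 3 — r_{ij} = s_{ij} / (s_i · s_j):
  r[A,A] = 1 (diagonal).
  r[A,B] = 2.25 / (1.9235 · 1.7321) = 2.25 / 3.3317 = 0.6753
  r[B,B] = 1 (diagonal).

R is symmetric with unit diagonal. Assembling:

R = [[1, 0.6753],
 [0.6753, 1]]


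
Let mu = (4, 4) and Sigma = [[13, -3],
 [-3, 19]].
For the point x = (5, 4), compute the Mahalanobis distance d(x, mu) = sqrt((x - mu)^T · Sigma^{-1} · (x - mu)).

Step 1 — centre the observation: (x - mu) = (1, 0).

Step 2 — invert Sigma. det(Sigma) = 13·19 - (-3)² = 238.
  Sigma^{-1} = (1/det) · [[d, -b], [-b, a]] = [[0.0798, 0.0126],
 [0.0126, 0.0546]].

Step 3 — form the quadratic (x - mu)^T · Sigma^{-1} · (x - mu):
  Sigma^{-1} · (x - mu) = (0.0798, 0.0126).
  (x - mu)^T · [Sigma^{-1} · (x - mu)] = (1)·(0.0798) + (0)·(0.0126) = 0.0798.

Step 4 — take square root: d = √(0.0798) ≈ 0.2825.

d(x, mu) = √(0.0798) ≈ 0.2825


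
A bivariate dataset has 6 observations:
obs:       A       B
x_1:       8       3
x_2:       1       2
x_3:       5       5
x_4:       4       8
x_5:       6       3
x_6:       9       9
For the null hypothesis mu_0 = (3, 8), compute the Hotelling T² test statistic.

Step 1 — sample mean vector:
  mean(A) = (8 + 1 + 5 + 4 + 6 + 9) / 6 = 33/6 = 5.5
  mean(B) = (3 + 2 + 5 + 8 + 3 + 9) / 6 = 30/6 = 5
  x̄ = (5.5, 5),  deviation x̄ - mu_0 = (5.5, 5) - (3, 8) = (2.5, -3).

Step 2 — sample covariance matrix, S[i,j] = (1/(n-1)) · Σ_k (x_{k,i} - mean_i) · (x_{k,j} - mean_j), divisor n-1 = 5:
  S[A,A] = ((2.5)·(2.5) + (-4.5)·(-4.5) + (-0.5)·(-0.5) + (-1.5)·(-1.5) + (0.5)·(0.5) + (3.5)·(3.5)) / 5 = 41.5/5 = 8.3
  S[A,B] = ((2.5)·(-2) + (-4.5)·(-3) + (-0.5)·(0) + (-1.5)·(3) + (0.5)·(-2) + (3.5)·(4)) / 5 = 17/5 = 3.4
  S[B,B] = ((-2)·(-2) + (-3)·(-3) + (0)·(0) + (3)·(3) + (-2)·(-2) + (4)·(4)) / 5 = 42/5 = 8.4
  S = [[8.3, 3.4],
 [3.4, 8.4]].

Step 3 — invert S. det(S) = 8.3·8.4 - (3.4)² = 58.16.
  S^{-1} = (1/det) · [[d, -b], [-b, a]] = [[0.1444, -0.0585],
 [-0.0585, 0.1427]].

Step 4 — quadratic form (x̄ - mu_0)^T · S^{-1} · (x̄ - mu_0):
  S^{-1} · (x̄ - mu_0) = (0.5365, -0.5743),
  (x̄ - mu_0)^T · [...] = (2.5)·(0.5365) + (-3)·(-0.5743) = 3.064.

Step 5 — scale by n: T² = 6 · 3.064 = 18.3838.

T² ≈ 18.3838


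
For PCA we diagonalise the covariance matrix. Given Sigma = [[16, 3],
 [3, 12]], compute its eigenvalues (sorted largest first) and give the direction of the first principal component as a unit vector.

Step 1 — characteristic polynomial of 2×2 Sigma:
  det(Sigma - λI) = λ² - trace · λ + det = 0.
  trace = 16 + 12 = 28, det = 16·12 - (3)² = 183.
Step 2 — discriminant:
  Δ = trace² - 4·det = 784 - 732 = 52.
Step 3 — eigenvalues:
  λ = (trace ± √Δ)/2 = (28 ± 7.2111)/2,
  λ_1 = 17.6056,  λ_2 = 10.3944.

Step 4 — unit eigenvector for λ_1: solve (Sigma - λ_1 I)v = 0. First row:
  (16 - 17.6056)·v_x + (3)·v_y = 0, i.e. (-1.6056)·v_x + (3)·v_y = 0,
  so v ∝ (b, λ_1 - a) = (3, 1.6056) = u.
  ||u|| = √((3)² + (1.6056)²) = √(11.5778) ≈ 3.4026,
  v_1 = u/||u|| ≈ (0.8817, 0.4719) (||v_1|| = 1).

λ_1 = 17.6056,  λ_2 = 10.3944;  v_1 ≈ (0.8817, 0.4719)


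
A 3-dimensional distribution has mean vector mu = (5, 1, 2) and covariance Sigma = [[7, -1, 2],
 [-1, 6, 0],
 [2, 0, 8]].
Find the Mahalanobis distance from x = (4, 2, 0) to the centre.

Step 1 — centre the observation: (x - mu) = (-1, 1, -2).

Step 2 — invert Sigma (cofactor / det for 3×3, or solve directly):
  Sigma^{-1} = [[0.1579, 0.0263, -0.0395],
 [0.0263, 0.1711, -0.0066],
 [-0.0395, -0.0066, 0.1349]].

Step 3 — form the quadratic (x - mu)^T · Sigma^{-1} · (x - mu):
  Sigma^{-1} · (x - mu) = (-0.0526, 0.1579, -0.2368).
  (x - mu)^T · [Sigma^{-1} · (x - mu)] = (-1)·(-0.0526) + (1)·(0.1579) + (-2)·(-0.2368) = 0.6842.

Step 4 — take square root: d = √(0.6842) ≈ 0.8272.

d(x, mu) = √(0.6842) ≈ 0.8272


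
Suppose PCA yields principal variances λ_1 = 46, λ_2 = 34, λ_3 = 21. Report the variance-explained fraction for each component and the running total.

Step 1 — total variance = trace(Sigma) = Σ λ_i = 46 + 34 + 21 = 101.

Step 2 — fraction explained by component i = λ_i / Σ λ:
  PC1: 46/101 = 0.4554
  PC2: 34/101 = 0.3366
  PC3: 21/101 = 0.2079

Step 3 — cumulative fraction after k components = (λ_1 + ... + λ_k) / Σ λ:
  k = 1: 46/101 = 0.4554
  k = 2: (46 + 34)/101 = 80/101 = 0.7921
  k = 3: (46 + 34 + 21)/101 = 101/101 = 1

Summary (fraction, with percent):

explained: PC1 0.4554 (45.54%), PC2 0.3366 (33.66%), PC3 0.2079 (20.79%);  cumulative: 0.4554, 0.7921, 1


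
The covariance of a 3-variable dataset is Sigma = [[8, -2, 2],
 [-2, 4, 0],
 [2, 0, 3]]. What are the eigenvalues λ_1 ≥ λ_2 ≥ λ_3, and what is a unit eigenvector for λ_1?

Step 1 — characteristic polynomial p(λ) = det(λI - Sigma) = λ³ - tr·λ² + c_1·λ - det, where tr = trace, c_1 = sum of the principal 2×2 minors, det = det(Sigma):
  tr = 8 + 4 + 3 = 15,
  c_1 = (8·4 - (-2)²) + (8·3 - (2)²) + (4·3 - (0)²) = 28 + 20 + 12 = 60,
  det = 8·(4·3 - (0)²) - (-2)·((-2)·3 - (0)·(2)) + (2)·((-2)·(0) - 4·(2)) = 8·(12) - (-2)·(-6) + (2)·(-8) = 68.
  So p(λ) = λ³ - 15λ² + 60λ - 68.
Step 2 — look for an integer root (rational root theorem: any rational root is an integer divisor of 68). Testing λ = 2:
  p(2) = 8 - 60 + 120 - 68 = 0  ✓
  Dividing out (λ - 2): p(λ) = (λ - 2)(λ² - 13λ + 34).
Step 3 — remaining eigenvalues from the quadratic λ² - 13λ + 34 = 0:
  Δ = 13² - 4·34 = 169 - 136 = 33,  λ = (13 ± √33)/2 = (13 ± 5.7446)/2 ≈ 9.3723 or 3.6277.
  Sorted: λ_1 = 9.3723,  λ_2 = 3.6277,  λ_3 = 2  (check: sum = 15 = tr ✓).

Step 4 — unit eigenvector for λ_1 ≈ 9.3723: v spans the null space of (Sigma - λ_1 I), whose rows are
  r_1 = (-1.3723, -2, 2),  r_2 = (-2, -5.3723, 0),  r_3 = (2, 0, -6.3723).
  v is orthogonal to every row, so take v ∝ r_1 × r_2 = ((-2)·(0) - (2)·(-5.3723), (2)·(-2) - (-1.3723)·(0), (-1.3723)·(-5.3723) - (-2)·(-2)) ≈ (10.7446, -4, 3.3723).
  Let u = (10.7446, -4, 3.3723).
  ||u|| = √((10.7446)² + (-4)² + (3.3723)²) = √(142.8179) ≈ 11.9506,  v_1 = u/||u|| ≈ (0.8991, -0.3347, 0.2822) (||v_1|| = 1).

λ_1 = 9.3723,  λ_2 = 3.6277,  λ_3 = 2;  v_1 ≈ (0.8991, -0.3347, 0.2822)


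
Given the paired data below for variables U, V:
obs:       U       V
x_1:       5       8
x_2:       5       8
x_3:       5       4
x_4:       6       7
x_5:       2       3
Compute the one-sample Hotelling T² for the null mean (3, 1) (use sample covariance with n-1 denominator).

Step 1 — sample mean vector:
  mean(U) = (5 + 5 + 5 + 6 + 2) / 5 = 23/5 = 4.6
  mean(V) = (8 + 8 + 4 + 7 + 3) / 5 = 30/5 = 6
  x̄ = (4.6, 6),  deviation x̄ - mu_0 = (4.6, 6) - (3, 1) = (1.6, 5).

Step 2 — sample covariance matrix, S[i,j] = (1/(n-1)) · Σ_k (x_{k,i} - mean_i) · (x_{k,j} - mean_j), divisor n-1 = 4:
  S[U,U] = ((0.4)·(0.4) + (0.4)·(0.4) + (0.4)·(0.4) + (1.4)·(1.4) + (-2.6)·(-2.6)) / 4 = 9.2/4 = 2.3
  S[U,V] = ((0.4)·(2) + (0.4)·(2) + (0.4)·(-2) + (1.4)·(1) + (-2.6)·(-3)) / 4 = 10/4 = 2.5
  S[V,V] = ((2)·(2) + (2)·(2) + (-2)·(-2) + (1)·(1) + (-3)·(-3)) / 4 = 22/4 = 5.5
  S = [[2.3, 2.5],
 [2.5, 5.5]].

Step 3 — invert S. det(S) = 2.3·5.5 - (2.5)² = 6.4.
  S^{-1} = (1/det) · [[d, -b], [-b, a]] = [[0.8594, -0.3906],
 [-0.3906, 0.3594]].

Step 4 — quadratic form (x̄ - mu_0)^T · S^{-1} · (x̄ - mu_0):
  S^{-1} · (x̄ - mu_0) = (-0.5781, 1.1719),
  (x̄ - mu_0)^T · [...] = (1.6)·(-0.5781) + (5)·(1.1719) = 4.9344.

Step 5 — scale by n: T² = 5 · 4.9344 = 24.6719.

T² ≈ 24.6719


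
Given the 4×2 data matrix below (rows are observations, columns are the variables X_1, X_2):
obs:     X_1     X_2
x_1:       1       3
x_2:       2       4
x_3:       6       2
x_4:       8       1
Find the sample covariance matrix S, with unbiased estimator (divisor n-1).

Step 1 — column means:
  mean(X_1) = (1 + 2 + 6 + 8) / 4 = 17/4 = 4.25
  mean(X_2) = (3 + 4 + 2 + 1) / 4 = 10/4 = 2.5

Step 2 — sample covariance S[i,j] = (1/(n-1)) · Σ_k (x_{k,i} - mean_i) · (x_{k,j} - mean_j), with n-1 = 3.
  S[X_1,X_1] = ((-3.25)·(-3.25) + (-2.25)·(-2.25) + (1.75)·(1.75) + (3.75)·(3.75)) / 3 = 32.75/3 = 10.9167
  S[X_1,X_2] = ((-3.25)·(0.5) + (-2.25)·(1.5) + (1.75)·(-0.5) + (3.75)·(-1.5)) / 3 = -11.5/3 = -3.8333
  S[X_2,X_2] = ((0.5)·(0.5) + (1.5)·(1.5) + (-0.5)·(-0.5) + (-1.5)·(-1.5)) / 3 = 5/3 = 1.6667

S is symmetric (S[j,i] = S[i,j]). Assembling:

S = [[10.9167, -3.8333],
 [-3.8333, 1.6667]]


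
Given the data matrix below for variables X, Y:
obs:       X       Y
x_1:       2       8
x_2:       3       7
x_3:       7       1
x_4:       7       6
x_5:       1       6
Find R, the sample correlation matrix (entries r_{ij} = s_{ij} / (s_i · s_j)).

Step 1 — column means:
  mean(X) = (2 + 3 + 7 + 7 + 1) / 5 = 20/5 = 4
  mean(Y) = (8 + 7 + 1 + 6 + 6) / 5 = 28/5 = 5.6

Step 2 — sample variances and covariances s[i,j] = (1/(n-1)) · Σ_k (x_{k,i} - mean_i) · (x_{k,j} - mean_j), with n-1 = 4:
  s[X,X] = ((-2)·(-2) + (-1)·(-1) + (3)·(3) + (3)·(3) + (-3)·(-3)) / 4 = 32/4 = 8
  s[X,Y] = ((-2)·(2.4) + (-1)·(1.4) + (3)·(-4.6) + (3)·(0.4) + (-3)·(0.4)) / 4 = -20/4 = -5
  s[Y,Y] = ((2.4)·(2.4) + (1.4)·(1.4) + (-4.6)·(-4.6) + (0.4)·(0.4) + (0.4)·(0.4)) / 4 = 29.2/4 = 7.3
  Sample standard deviations s_i = √(s[i,i]):
  s(X) = √(8) = 2.8284
  s(Y) = √(7.3) = 2.7019

Step 3 — r_{ij} = s_{ij} / (s_i · s_j):
  r[X,X] = 1 (diagonal).
  r[X,Y] = -5 / (2.8284 · 2.7019) = -5 / 7.642 = -0.6543
  r[Y,Y] = 1 (diagonal).

R is symmetric with unit diagonal. Assembling:

R = [[1, -0.6543],
 [-0.6543, 1]]


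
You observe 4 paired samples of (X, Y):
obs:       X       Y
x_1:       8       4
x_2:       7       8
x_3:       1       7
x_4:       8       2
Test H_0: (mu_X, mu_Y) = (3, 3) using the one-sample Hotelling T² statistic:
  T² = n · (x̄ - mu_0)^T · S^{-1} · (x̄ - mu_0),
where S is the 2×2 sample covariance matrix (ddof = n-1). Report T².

Step 1 — sample mean vector:
  mean(X) = (8 + 7 + 1 + 8) / 4 = 24/4 = 6
  mean(Y) = (4 + 8 + 7 + 2) / 4 = 21/4 = 5.25
  x̄ = (6, 5.25),  deviation x̄ - mu_0 = (6, 5.25) - (3, 3) = (3, 2.25).

Step 2 — sample covariance matrix, S[i,j] = (1/(n-1)) · Σ_k (x_{k,i} - mean_i) · (x_{k,j} - mean_j), divisor n-1 = 3:
  S[X,X] = ((2)·(2) + (1)·(1) + (-5)·(-5) + (2)·(2)) / 3 = 34/3 = 11.3333
  S[X,Y] = ((2)·(-1.25) + (1)·(2.75) + (-5)·(1.75) + (2)·(-3.25)) / 3 = -15/3 = -5
  S[Y,Y] = ((-1.25)·(-1.25) + (2.75)·(2.75) + (1.75)·(1.75) + (-3.25)·(-3.25)) / 3 = 22.75/3 = 7.5833
  S = [[11.3333, -5],
 [-5, 7.5833]].

Step 3 — invert S. det(S) = 11.3333·7.5833 - (-5)² = 60.9444.
  S^{-1} = (1/det) · [[d, -b], [-b, a]] = [[0.1244, 0.082],
 [0.082, 0.186]].

Step 4 — quadratic form (x̄ - mu_0)^T · S^{-1} · (x̄ - mu_0):
  S^{-1} · (x̄ - mu_0) = (0.5579, 0.6645),
  (x̄ - mu_0)^T · [...] = (3)·(0.5579) + (2.25)·(0.6645) = 3.1689.

Step 5 — scale by n: T² = 4 · 3.1689 = 12.6755.

T² ≈ 12.6755


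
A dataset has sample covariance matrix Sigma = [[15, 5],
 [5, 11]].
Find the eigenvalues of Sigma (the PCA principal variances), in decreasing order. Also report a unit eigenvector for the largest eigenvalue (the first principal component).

Step 1 — characteristic polynomial of 2×2 Sigma:
  det(Sigma - λI) = λ² - trace · λ + det = 0.
  trace = 15 + 11 = 26, det = 15·11 - (5)² = 140.
Step 2 — discriminant:
  Δ = trace² - 4·det = 676 - 560 = 116.
Step 3 — eigenvalues:
  λ = (trace ± √Δ)/2 = (26 ± 10.7703)/2,
  λ_1 = 18.3852,  λ_2 = 7.6148.

Step 4 — unit eigenvector for λ_1: solve (Sigma - λ_1 I)v = 0. First row:
  (15 - 18.3852)·v_x + (5)·v_y = 0, i.e. (-3.3852)·v_x + (5)·v_y = 0,
  so v ∝ (b, λ_1 - a) = (5, 3.3852) = u.
  ||u|| = √((5)² + (3.3852)²) = √(36.4593) ≈ 6.0382,
  v_1 = u/||u|| ≈ (0.8281, 0.5606) (||v_1|| = 1).

λ_1 = 18.3852,  λ_2 = 7.6148;  v_1 ≈ (0.8281, 0.5606)


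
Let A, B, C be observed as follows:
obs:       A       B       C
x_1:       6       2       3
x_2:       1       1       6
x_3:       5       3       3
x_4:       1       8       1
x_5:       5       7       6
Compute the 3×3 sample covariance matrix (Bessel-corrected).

Step 1 — column means:
  mean(A) = (6 + 1 + 5 + 1 + 5) / 5 = 18/5 = 3.6
  mean(B) = (2 + 1 + 3 + 8 + 7) / 5 = 21/5 = 4.2
  mean(C) = (3 + 6 + 3 + 1 + 6) / 5 = 19/5 = 3.8

Step 2 — sample covariance S[i,j] = (1/(n-1)) · Σ_k (x_{k,i} - mean_i) · (x_{k,j} - mean_j), with n-1 = 4.
  S[A,A] = ((2.4)·(2.4) + (-2.6)·(-2.6) + (1.4)·(1.4) + (-2.6)·(-2.6) + (1.4)·(1.4)) / 4 = 23.2/4 = 5.8
  S[A,B] = ((2.4)·(-2.2) + (-2.6)·(-3.2) + (1.4)·(-1.2) + (-2.6)·(3.8) + (1.4)·(2.8)) / 4 = -4.6/4 = -1.15
  S[A,C] = ((2.4)·(-0.8) + (-2.6)·(2.2) + (1.4)·(-0.8) + (-2.6)·(-2.8) + (1.4)·(2.2)) / 4 = 1.6/4 = 0.4
  S[B,B] = ((-2.2)·(-2.2) + (-3.2)·(-3.2) + (-1.2)·(-1.2) + (3.8)·(3.8) + (2.8)·(2.8)) / 4 = 38.8/4 = 9.7
  S[B,C] = ((-2.2)·(-0.8) + (-3.2)·(2.2) + (-1.2)·(-0.8) + (3.8)·(-2.8) + (2.8)·(2.2)) / 4 = -8.8/4 = -2.2
  S[C,C] = ((-0.8)·(-0.8) + (2.2)·(2.2) + (-0.8)·(-0.8) + (-2.8)·(-2.8) + (2.2)·(2.2)) / 4 = 18.8/4 = 4.7

S is symmetric (S[j,i] = S[i,j]). Assembling:

S = [[5.8, -1.15, 0.4],
 [-1.15, 9.7, -2.2],
 [0.4, -2.2, 4.7]]


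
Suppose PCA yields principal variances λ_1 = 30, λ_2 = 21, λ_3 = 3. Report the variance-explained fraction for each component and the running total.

Step 1 — total variance = trace(Sigma) = Σ λ_i = 30 + 21 + 3 = 54.

Step 2 — fraction explained by component i = λ_i / Σ λ:
  PC1: 30/54 = 0.5556
  PC2: 21/54 = 0.3889
  PC3: 3/54 = 0.0556

Step 3 — cumulative fraction after k components = (λ_1 + ... + λ_k) / Σ λ:
  k = 1: 30/54 = 0.5556
  k = 2: (30 + 21)/54 = 51/54 = 0.9444
  k = 3: (30 + 21 + 3)/54 = 54/54 = 1

Summary (fraction, with percent):

explained: PC1 0.5556 (55.56%), PC2 0.3889 (38.89%), PC3 0.0556 (5.56%);  cumulative: 0.5556, 0.9444, 1


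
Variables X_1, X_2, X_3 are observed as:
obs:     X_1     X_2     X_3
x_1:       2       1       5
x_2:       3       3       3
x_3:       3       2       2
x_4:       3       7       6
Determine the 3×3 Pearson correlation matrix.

Step 1 — column means:
  mean(X_1) = (2 + 3 + 3 + 3) / 4 = 11/4 = 2.75
  mean(X_2) = (1 + 3 + 2 + 7) / 4 = 13/4 = 3.25
  mean(X_3) = (5 + 3 + 2 + 6) / 4 = 16/4 = 4

Step 2 — sample variances and covariances s[i,j] = (1/(n-1)) · Σ_k (x_{k,i} - mean_i) · (x_{k,j} - mean_j), with n-1 = 3:
  s[X_1,X_1] = ((-0.75)·(-0.75) + (0.25)·(0.25) + (0.25)·(0.25) + (0.25)·(0.25)) / 3 = 0.75/3 = 0.25
  s[X_1,X_2] = ((-0.75)·(-2.25) + (0.25)·(-0.25) + (0.25)·(-1.25) + (0.25)·(3.75)) / 3 = 2.25/3 = 0.75
  s[X_1,X_3] = ((-0.75)·(1) + (0.25)·(-1) + (0.25)·(-2) + (0.25)·(2)) / 3 = -1/3 = -0.3333
  s[X_2,X_2] = ((-2.25)·(-2.25) + (-0.25)·(-0.25) + (-1.25)·(-1.25) + (3.75)·(3.75)) / 3 = 20.75/3 = 6.9167
  s[X_2,X_3] = ((-2.25)·(1) + (-0.25)·(-1) + (-1.25)·(-2) + (3.75)·(2)) / 3 = 8/3 = 2.6667
  s[X_3,X_3] = ((1)·(1) + (-1)·(-1) + (-2)·(-2) + (2)·(2)) / 3 = 10/3 = 3.3333
  Sample standard deviations s_i = √(s[i,i]):
  s(X_1) = √(0.25) = 0.5
  s(X_2) = √(6.9167) = 2.63
  s(X_3) = √(3.3333) = 1.8257

Step 3 — r_{ij} = s_{ij} / (s_i · s_j):
  r[X_1,X_1] = 1 (diagonal).
  r[X_1,X_2] = 0.75 / (0.5 · 2.63) = 0.75 / 1.315 = 0.5704
  r[X_1,X_3] = -0.3333 / (0.5 · 1.8257) = -0.3333 / 0.9129 = -0.3651
  r[X_2,X_2] = 1 (diagonal).
  r[X_2,X_3] = 2.6667 / (2.63 · 1.8257) = 2.6667 / 4.8016 = 0.5554
  r[X_3,X_3] = 1 (diagonal).

R is symmetric with unit diagonal. Assembling:

R = [[1, 0.5704, -0.3651],
 [0.5704, 1, 0.5554],
 [-0.3651, 0.5554, 1]]


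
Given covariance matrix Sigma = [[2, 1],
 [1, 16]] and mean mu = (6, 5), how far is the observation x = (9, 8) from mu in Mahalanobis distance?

Step 1 — centre the observation: (x - mu) = (3, 3).

Step 2 — invert Sigma. det(Sigma) = 2·16 - (1)² = 31.
  Sigma^{-1} = (1/det) · [[d, -b], [-b, a]] = [[0.5161, -0.0323],
 [-0.0323, 0.0645]].

Step 3 — form the quadratic (x - mu)^T · Sigma^{-1} · (x - mu):
  Sigma^{-1} · (x - mu) = (1.4516, 0.0968).
  (x - mu)^T · [Sigma^{-1} · (x - mu)] = (3)·(1.4516) + (3)·(0.0968) = 4.6452.

Step 4 — take square root: d = √(4.6452) ≈ 2.1553.

d(x, mu) = √(4.6452) ≈ 2.1553


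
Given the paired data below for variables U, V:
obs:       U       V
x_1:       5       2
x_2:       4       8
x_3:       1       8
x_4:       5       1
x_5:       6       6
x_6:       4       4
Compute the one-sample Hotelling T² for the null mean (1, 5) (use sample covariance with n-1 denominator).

Step 1 — sample mean vector:
  mean(U) = (5 + 4 + 1 + 5 + 6 + 4) / 6 = 25/6 = 4.1667
  mean(V) = (2 + 8 + 8 + 1 + 6 + 4) / 6 = 29/6 = 4.8333
  x̄ = (4.1667, 4.8333),  deviation x̄ - mu_0 = (4.1667, 4.8333) - (1, 5) = (3.1667, -0.1667).

Step 2 — sample covariance matrix, S[i,j] = (1/(n-1)) · Σ_k (x_{k,i} - mean_i) · (x_{k,j} - mean_j), divisor n-1 = 5:
  S[U,U] = ((0.8333)·(0.8333) + (-0.1667)·(-0.1667) + (-3.1667)·(-3.1667) + (0.8333)·(0.8333) + (1.8333)·(1.8333) + (-0.1667)·(-0.1667)) / 5 = 14.8333/5 = 2.9667
  S[U,V] = ((0.8333)·(-2.8333) + (-0.1667)·(3.1667) + (-3.1667)·(3.1667) + (0.8333)·(-3.8333) + (1.8333)·(1.1667) + (-0.1667)·(-0.8333)) / 5 = -13.8333/5 = -2.7667
  S[V,V] = ((-2.8333)·(-2.8333) + (3.1667)·(3.1667) + (3.1667)·(3.1667) + (-3.8333)·(-3.8333) + (1.1667)·(1.1667) + (-0.8333)·(-0.8333)) / 5 = 44.8333/5 = 8.9667
  S = [[2.9667, -2.7667],
 [-2.7667, 8.9667]].

Step 3 — invert S. det(S) = 2.9667·8.9667 - (-2.7667)² = 18.9467.
  S^{-1} = (1/det) · [[d, -b], [-b, a]] = [[0.4733, 0.146],
 [0.146, 0.1566]].

Step 4 — quadratic form (x̄ - mu_0)^T · S^{-1} · (x̄ - mu_0):
  S^{-1} · (x̄ - mu_0) = (1.4743, 0.4363),
  (x̄ - mu_0)^T · [...] = (3.1667)·(1.4743) + (-0.1667)·(0.4363) = 4.5959.

Step 5 — scale by n: T² = 6 · 4.5959 = 27.5757.

T² ≈ 27.5757


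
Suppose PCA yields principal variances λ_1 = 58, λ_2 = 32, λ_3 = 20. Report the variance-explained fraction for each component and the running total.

Step 1 — total variance = trace(Sigma) = Σ λ_i = 58 + 32 + 20 = 110.

Step 2 — fraction explained by component i = λ_i / Σ λ:
  PC1: 58/110 = 0.5273
  PC2: 32/110 = 0.2909
  PC3: 20/110 = 0.1818

Step 3 — cumulative fraction after k components = (λ_1 + ... + λ_k) / Σ λ:
  k = 1: 58/110 = 0.5273
  k = 2: (58 + 32)/110 = 90/110 = 0.8182
  k = 3: (58 + 32 + 20)/110 = 110/110 = 1

Summary (fraction, with percent):

explained: PC1 0.5273 (52.73%), PC2 0.2909 (29.09%), PC3 0.1818 (18.18%);  cumulative: 0.5273, 0.8182, 1


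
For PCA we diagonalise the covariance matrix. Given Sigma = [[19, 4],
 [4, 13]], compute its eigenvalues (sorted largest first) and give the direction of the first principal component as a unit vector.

Step 1 — characteristic polynomial of 2×2 Sigma:
  det(Sigma - λI) = λ² - trace · λ + det = 0.
  trace = 19 + 13 = 32, det = 19·13 - (4)² = 231.
Step 2 — discriminant:
  Δ = trace² - 4·det = 1024 - 924 = 100.
Step 3 — eigenvalues:
  λ = (trace ± √Δ)/2 = (32 ± 10)/2,
  λ_1 = 21,  λ_2 = 11.

Step 4 — unit eigenvector for λ_1: solve (Sigma - λ_1 I)v = 0. First row:
  (19 - 21)·v_x + (4)·v_y = 0, i.e. (-2)·v_x + (4)·v_y = 0,
  so v ∝ (b, λ_1 - a) = (4, 2) = u.
  ||u|| = √((4)² + (2)²) = √(20) ≈ 4.4721,
  v_1 = u/||u|| ≈ (0.8944, 0.4472) (||v_1|| = 1).

λ_1 = 21,  λ_2 = 11;  v_1 ≈ (0.8944, 0.4472)


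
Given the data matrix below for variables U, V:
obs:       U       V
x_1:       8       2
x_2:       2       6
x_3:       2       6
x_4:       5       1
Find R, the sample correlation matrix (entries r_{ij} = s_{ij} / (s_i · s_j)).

Step 1 — column means:
  mean(U) = (8 + 2 + 2 + 5) / 4 = 17/4 = 4.25
  mean(V) = (2 + 6 + 6 + 1) / 4 = 15/4 = 3.75

Step 2 — sample variances and covariances s[i,j] = (1/(n-1)) · Σ_k (x_{k,i} - mean_i) · (x_{k,j} - mean_j), with n-1 = 3:
  s[U,U] = ((3.75)·(3.75) + (-2.25)·(-2.25) + (-2.25)·(-2.25) + (0.75)·(0.75)) / 3 = 24.75/3 = 8.25
  s[U,V] = ((3.75)·(-1.75) + (-2.25)·(2.25) + (-2.25)·(2.25) + (0.75)·(-2.75)) / 3 = -18.75/3 = -6.25
  s[V,V] = ((-1.75)·(-1.75) + (2.25)·(2.25) + (2.25)·(2.25) + (-2.75)·(-2.75)) / 3 = 20.75/3 = 6.9167
  Sample standard deviations s_i = √(s[i,i]):
  s(U) = √(8.25) = 2.8723
  s(V) = √(6.9167) = 2.63

Step 3 — r_{ij} = s_{ij} / (s_i · s_j):
  r[U,U] = 1 (diagonal).
  r[U,V] = -6.25 / (2.8723 · 2.63) = -6.25 / 7.554 = -0.8274
  r[V,V] = 1 (diagonal).

R is symmetric with unit diagonal. Assembling:

R = [[1, -0.8274],
 [-0.8274, 1]]


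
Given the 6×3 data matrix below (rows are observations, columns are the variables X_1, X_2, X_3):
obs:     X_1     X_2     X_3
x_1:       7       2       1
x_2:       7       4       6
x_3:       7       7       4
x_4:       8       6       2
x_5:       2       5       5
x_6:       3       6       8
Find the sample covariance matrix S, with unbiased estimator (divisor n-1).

Step 1 — column means:
  mean(X_1) = (7 + 7 + 7 + 8 + 2 + 3) / 6 = 34/6 = 5.6667
  mean(X_2) = (2 + 4 + 7 + 6 + 5 + 6) / 6 = 30/6 = 5
  mean(X_3) = (1 + 6 + 4 + 2 + 5 + 8) / 6 = 26/6 = 4.3333

Step 2 — sample covariance S[i,j] = (1/(n-1)) · Σ_k (x_{k,i} - mean_i) · (x_{k,j} - mean_j), with n-1 = 5.
  S[X_1,X_1] = ((1.3333)·(1.3333) + (1.3333)·(1.3333) + (1.3333)·(1.3333) + (2.3333)·(2.3333) + (-3.6667)·(-3.6667) + (-2.6667)·(-2.6667)) / 5 = 31.3333/5 = 6.2667
  S[X_1,X_2] = ((1.3333)·(-3) + (1.3333)·(-1) + (1.3333)·(2) + (2.3333)·(1) + (-3.6667)·(0) + (-2.6667)·(1)) / 5 = -3/5 = -0.6
  S[X_1,X_3] = ((1.3333)·(-3.3333) + (1.3333)·(1.6667) + (1.3333)·(-0.3333) + (2.3333)·(-2.3333) + (-3.6667)·(0.6667) + (-2.6667)·(3.6667)) / 5 = -20.3333/5 = -4.0667
  S[X_2,X_2] = ((-3)·(-3) + (-1)·(-1) + (2)·(2) + (1)·(1) + (0)·(0) + (1)·(1)) / 5 = 16/5 = 3.2
  S[X_2,X_3] = ((-3)·(-3.3333) + (-1)·(1.6667) + (2)·(-0.3333) + (1)·(-2.3333) + (0)·(0.6667) + (1)·(3.6667)) / 5 = 9/5 = 1.8
  S[X_3,X_3] = ((-3.3333)·(-3.3333) + (1.6667)·(1.6667) + (-0.3333)·(-0.3333) + (-2.3333)·(-2.3333) + (0.6667)·(0.6667) + (3.6667)·(3.6667)) / 5 = 33.3333/5 = 6.6667

S is symmetric (S[j,i] = S[i,j]). Assembling:

S = [[6.2667, -0.6, -4.0667],
 [-0.6, 3.2, 1.8],
 [-4.0667, 1.8, 6.6667]]


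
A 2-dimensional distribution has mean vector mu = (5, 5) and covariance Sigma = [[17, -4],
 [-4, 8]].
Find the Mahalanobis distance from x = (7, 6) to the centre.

Step 1 — centre the observation: (x - mu) = (2, 1).

Step 2 — invert Sigma. det(Sigma) = 17·8 - (-4)² = 120.
  Sigma^{-1} = (1/det) · [[d, -b], [-b, a]] = [[0.0667, 0.0333],
 [0.0333, 0.1417]].

Step 3 — form the quadratic (x - mu)^T · Sigma^{-1} · (x - mu):
  Sigma^{-1} · (x - mu) = (0.1667, 0.2083).
  (x - mu)^T · [Sigma^{-1} · (x - mu)] = (2)·(0.1667) + (1)·(0.2083) = 0.5417.

Step 4 — take square root: d = √(0.5417) ≈ 0.736.

d(x, mu) = √(0.5417) ≈ 0.736


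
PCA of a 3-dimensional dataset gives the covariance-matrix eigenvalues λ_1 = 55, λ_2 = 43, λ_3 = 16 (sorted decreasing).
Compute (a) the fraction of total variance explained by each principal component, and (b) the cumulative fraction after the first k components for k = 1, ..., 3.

Step 1 — total variance = trace(Sigma) = Σ λ_i = 55 + 43 + 16 = 114.

Step 2 — fraction explained by component i = λ_i / Σ λ:
  PC1: 55/114 = 0.4825
  PC2: 43/114 = 0.3772
  PC3: 16/114 = 0.1404

Step 3 — cumulative fraction after k components = (λ_1 + ... + λ_k) / Σ λ:
  k = 1: 55/114 = 0.4825
  k = 2: (55 + 43)/114 = 98/114 = 0.8596
  k = 3: (55 + 43 + 16)/114 = 114/114 = 1

Summary (fraction, with percent):

explained: PC1 0.4825 (48.25%), PC2 0.3772 (37.72%), PC3 0.1404 (14.04%);  cumulative: 0.4825, 0.8596, 1


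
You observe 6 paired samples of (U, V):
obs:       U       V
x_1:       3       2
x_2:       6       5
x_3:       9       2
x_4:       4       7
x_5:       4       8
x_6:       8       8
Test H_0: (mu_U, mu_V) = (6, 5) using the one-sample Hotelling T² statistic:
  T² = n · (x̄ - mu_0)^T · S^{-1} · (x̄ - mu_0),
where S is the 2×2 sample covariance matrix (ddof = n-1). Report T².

Step 1 — sample mean vector:
  mean(U) = (3 + 6 + 9 + 4 + 4 + 8) / 6 = 34/6 = 5.6667
  mean(V) = (2 + 5 + 2 + 7 + 8 + 8) / 6 = 32/6 = 5.3333
  x̄ = (5.6667, 5.3333),  deviation x̄ - mu_0 = (5.6667, 5.3333) - (6, 5) = (-0.3333, 0.3333).

Step 2 — sample covariance matrix, S[i,j] = (1/(n-1)) · Σ_k (x_{k,i} - mean_i) · (x_{k,j} - mean_j), divisor n-1 = 5:
  S[U,U] = ((-2.6667)·(-2.6667) + (0.3333)·(0.3333) + (3.3333)·(3.3333) + (-1.6667)·(-1.6667) + (-1.6667)·(-1.6667) + (2.3333)·(2.3333)) / 5 = 29.3333/5 = 5.8667
  S[U,V] = ((-2.6667)·(-3.3333) + (0.3333)·(-0.3333) + (3.3333)·(-3.3333) + (-1.6667)·(1.6667) + (-1.6667)·(2.6667) + (2.3333)·(2.6667)) / 5 = -3.3333/5 = -0.6667
  S[V,V] = ((-3.3333)·(-3.3333) + (-0.3333)·(-0.3333) + (-3.3333)·(-3.3333) + (1.6667)·(1.6667) + (2.6667)·(2.6667) + (2.6667)·(2.6667)) / 5 = 39.3333/5 = 7.8667
  S = [[5.8667, -0.6667],
 [-0.6667, 7.8667]].

Step 3 — invert S. det(S) = 5.8667·7.8667 - (-0.6667)² = 45.7067.
  S^{-1} = (1/det) · [[d, -b], [-b, a]] = [[0.1721, 0.0146],
 [0.0146, 0.1284]].

Step 4 — quadratic form (x̄ - mu_0)^T · S^{-1} · (x̄ - mu_0):
  S^{-1} · (x̄ - mu_0) = (-0.0525, 0.0379),
  (x̄ - mu_0)^T · [...] = (-0.3333)·(-0.0525) + (0.3333)·(0.0379) = 0.0301.

Step 5 — scale by n: T² = 6 · 0.0301 = 0.1809.

T² ≈ 0.1809


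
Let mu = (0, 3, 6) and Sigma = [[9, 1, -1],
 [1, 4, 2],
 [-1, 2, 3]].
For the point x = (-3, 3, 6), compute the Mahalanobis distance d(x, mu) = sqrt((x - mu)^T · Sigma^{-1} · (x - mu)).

Step 1 — centre the observation: (x - mu) = (-3, 0, 0).

Step 2 — invert Sigma (cofactor / det for 3×3, or solve directly):
  Sigma^{-1} = [[0.1311, -0.082, 0.0984],
 [-0.082, 0.4262, -0.3115],
 [0.0984, -0.3115, 0.5738]].

Step 3 — form the quadratic (x - mu)^T · Sigma^{-1} · (x - mu):
  Sigma^{-1} · (x - mu) = (-0.3934, 0.2459, -0.2951).
  (x - mu)^T · [Sigma^{-1} · (x - mu)] = (-3)·(-0.3934) + (0)·(0.2459) + (0)·(-0.2951) = 1.1803.

Step 4 — take square root: d = √(1.1803) ≈ 1.0864.

d(x, mu) = √(1.1803) ≈ 1.0864


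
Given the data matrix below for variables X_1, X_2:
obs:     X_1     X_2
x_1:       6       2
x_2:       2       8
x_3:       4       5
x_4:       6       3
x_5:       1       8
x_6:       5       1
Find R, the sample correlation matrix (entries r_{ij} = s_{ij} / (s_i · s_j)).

Step 1 — column means:
  mean(X_1) = (6 + 2 + 4 + 6 + 1 + 5) / 6 = 24/6 = 4
  mean(X_2) = (2 + 8 + 5 + 3 + 8 + 1) / 6 = 27/6 = 4.5

Step 2 — sample variances and covariances s[i,j] = (1/(n-1)) · Σ_k (x_{k,i} - mean_i) · (x_{k,j} - mean_j), with n-1 = 5:
  s[X_1,X_1] = ((2)·(2) + (-2)·(-2) + (0)·(0) + (2)·(2) + (-3)·(-3) + (1)·(1)) / 5 = 22/5 = 4.4
  s[X_1,X_2] = ((2)·(-2.5) + (-2)·(3.5) + (0)·(0.5) + (2)·(-1.5) + (-3)·(3.5) + (1)·(-3.5)) / 5 = -29/5 = -5.8
  s[X_2,X_2] = ((-2.5)·(-2.5) + (3.5)·(3.5) + (0.5)·(0.5) + (-1.5)·(-1.5) + (3.5)·(3.5) + (-3.5)·(-3.5)) / 5 = 45.5/5 = 9.1
  Sample standard deviations s_i = √(s[i,i]):
  s(X_1) = √(4.4) = 2.0976
  s(X_2) = √(9.1) = 3.0166

Step 3 — r_{ij} = s_{ij} / (s_i · s_j):
  r[X_1,X_1] = 1 (diagonal).
  r[X_1,X_2] = -5.8 / (2.0976 · 3.0166) = -5.8 / 6.3277 = -0.9166
  r[X_2,X_2] = 1 (diagonal).

R is symmetric with unit diagonal. Assembling:

R = [[1, -0.9166],
 [-0.9166, 1]]


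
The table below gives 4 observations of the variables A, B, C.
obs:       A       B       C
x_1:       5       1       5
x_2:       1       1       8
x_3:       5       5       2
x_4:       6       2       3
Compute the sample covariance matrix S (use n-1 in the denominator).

Step 1 — column means:
  mean(A) = (5 + 1 + 5 + 6) / 4 = 17/4 = 4.25
  mean(B) = (1 + 1 + 5 + 2) / 4 = 9/4 = 2.25
  mean(C) = (5 + 8 + 2 + 3) / 4 = 18/4 = 4.5

Step 2 — sample covariance S[i,j] = (1/(n-1)) · Σ_k (x_{k,i} - mean_i) · (x_{k,j} - mean_j), with n-1 = 3.
  S[A,A] = ((0.75)·(0.75) + (-3.25)·(-3.25) + (0.75)·(0.75) + (1.75)·(1.75)) / 3 = 14.75/3 = 4.9167
  S[A,B] = ((0.75)·(-1.25) + (-3.25)·(-1.25) + (0.75)·(2.75) + (1.75)·(-0.25)) / 3 = 4.75/3 = 1.5833
  S[A,C] = ((0.75)·(0.5) + (-3.25)·(3.5) + (0.75)·(-2.5) + (1.75)·(-1.5)) / 3 = -15.5/3 = -5.1667
  S[B,B] = ((-1.25)·(-1.25) + (-1.25)·(-1.25) + (2.75)·(2.75) + (-0.25)·(-0.25)) / 3 = 10.75/3 = 3.5833
  S[B,C] = ((-1.25)·(0.5) + (-1.25)·(3.5) + (2.75)·(-2.5) + (-0.25)·(-1.5)) / 3 = -11.5/3 = -3.8333
  S[C,C] = ((0.5)·(0.5) + (3.5)·(3.5) + (-2.5)·(-2.5) + (-1.5)·(-1.5)) / 3 = 21/3 = 7

S is symmetric (S[j,i] = S[i,j]). Assembling:

S = [[4.9167, 1.5833, -5.1667],
 [1.5833, 3.5833, -3.8333],
 [-5.1667, -3.8333, 7]]


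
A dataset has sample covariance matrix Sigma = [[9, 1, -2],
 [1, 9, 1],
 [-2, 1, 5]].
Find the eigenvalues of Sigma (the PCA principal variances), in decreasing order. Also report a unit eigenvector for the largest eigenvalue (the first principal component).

Step 1 — characteristic polynomial p(λ) = det(λI - Sigma) = λ³ - tr·λ² + c_1·λ - det, where tr = trace, c_1 = sum of the principal 2×2 minors, det = det(Sigma):
  tr = 9 + 9 + 5 = 23,
  c_1 = (9·9 - (1)²) + (9·5 - (-2)²) + (9·5 - (1)²) = 80 + 41 + 44 = 165,
  det = 9·(9·5 - (1)²) - (1)·((1)·5 - (1)·(-2)) + (-2)·((1)·(1) - 9·(-2)) = 9·(44) - (1)·(7) + (-2)·(19) = 351.
  So p(λ) = λ³ - 23λ² + 165λ - 351.
Step 2 — look for an integer root (rational root theorem: any rational root is an integer divisor of 351). Testing λ = 9:
  p(9) = 729 - 1863 + 1485 - 351 = 0  ✓
  Dividing out (λ - 9): p(λ) = (λ - 9)(λ² - 14λ + 39).
Step 3 — remaining eigenvalues from the quadratic λ² - 14λ + 39 = 0:
  Δ = 14² - 4·39 = 196 - 156 = 40,  λ = (14 ± √40)/2 = (14 ± 6.3246)/2 ≈ 10.1623 or 3.8377.
  Sorted: λ_1 = 10.1623,  λ_2 = 9,  λ_3 = 3.8377  (check: sum = 23 = tr ✓).

Step 4 — unit eigenvector for λ_1 ≈ 10.1623: v spans the null space of (Sigma - λ_1 I), whose rows are
  r_1 = (-1.1623, 1, -2),  r_2 = (1, -1.1623, 1),  r_3 = (-2, 1, -5.1623).
  v is orthogonal to every row, so take v ∝ r_1 × r_2 = ((1)·(1) - (-2)·(-1.1623), (-2)·(1) - (-1.1623)·(1), (-1.1623)·(-1.1623) - (1)·(1)) ≈ (-1.3246, -0.8377, 0.3509).
  Rescale (multiply by -1 so the first nonzero entry is positive): u = (1.3246, 0.8377, -0.3509).
  ||u|| = √((1.3246)² + (0.8377)² + (-0.3509)²) = √(2.5793) ≈ 1.606,  v_1 = u/||u|| ≈ (0.8247, 0.5216, -0.2185) (||v_1|| = 1).

λ_1 = 10.1623,  λ_2 = 9,  λ_3 = 3.8377;  v_1 ≈ (0.8247, 0.5216, -0.2185)


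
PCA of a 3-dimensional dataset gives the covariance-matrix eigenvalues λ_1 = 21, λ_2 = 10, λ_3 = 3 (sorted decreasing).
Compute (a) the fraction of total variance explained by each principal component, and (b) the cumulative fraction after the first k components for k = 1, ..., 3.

Step 1 — total variance = trace(Sigma) = Σ λ_i = 21 + 10 + 3 = 34.

Step 2 — fraction explained by component i = λ_i / Σ λ:
  PC1: 21/34 = 0.6176
  PC2: 10/34 = 0.2941
  PC3: 3/34 = 0.0882

Step 3 — cumulative fraction after k components = (λ_1 + ... + λ_k) / Σ λ:
  k = 1: 21/34 = 0.6176
  k = 2: (21 + 10)/34 = 31/34 = 0.9118
  k = 3: (21 + 10 + 3)/34 = 34/34 = 1

Summary (fraction, with percent):

explained: PC1 0.6176 (61.76%), PC2 0.2941 (29.41%), PC3 0.0882 (8.82%);  cumulative: 0.6176, 0.9118, 1


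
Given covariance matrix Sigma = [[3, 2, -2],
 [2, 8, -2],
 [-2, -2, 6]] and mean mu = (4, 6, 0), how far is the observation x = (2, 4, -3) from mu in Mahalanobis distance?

Step 1 — centre the observation: (x - mu) = (-2, -2, -3).

Step 2 — invert Sigma (cofactor / det for 3×3, or solve directly):
  Sigma^{-1} = [[0.4783, -0.087, 0.1304],
 [-0.087, 0.1522, 0.0217],
 [0.1304, 0.0217, 0.2174]].

Step 3 — form the quadratic (x - mu)^T · Sigma^{-1} · (x - mu):
  Sigma^{-1} · (x - mu) = (-1.1739, -0.1957, -0.9565).
  (x - mu)^T · [Sigma^{-1} · (x - mu)] = (-2)·(-1.1739) + (-2)·(-0.1957) + (-3)·(-0.9565) = 5.6087.

Step 4 — take square root: d = √(5.6087) ≈ 2.3683.

d(x, mu) = √(5.6087) ≈ 2.3683


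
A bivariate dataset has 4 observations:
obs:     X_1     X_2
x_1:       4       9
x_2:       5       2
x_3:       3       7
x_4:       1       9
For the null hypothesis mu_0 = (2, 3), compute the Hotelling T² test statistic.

Step 1 — sample mean vector:
  mean(X_1) = (4 + 5 + 3 + 1) / 4 = 13/4 = 3.25
  mean(X_2) = (9 + 2 + 7 + 9) / 4 = 27/4 = 6.75
  x̄ = (3.25, 6.75),  deviation x̄ - mu_0 = (3.25, 6.75) - (2, 3) = (1.25, 3.75).

Step 2 — sample covariance matrix, S[i,j] = (1/(n-1)) · Σ_k (x_{k,i} - mean_i) · (x_{k,j} - mean_j), divisor n-1 = 3:
  S[X_1,X_1] = ((0.75)·(0.75) + (1.75)·(1.75) + (-0.25)·(-0.25) + (-2.25)·(-2.25)) / 3 = 8.75/3 = 2.9167
  S[X_1,X_2] = ((0.75)·(2.25) + (1.75)·(-4.75) + (-0.25)·(0.25) + (-2.25)·(2.25)) / 3 = -11.75/3 = -3.9167
  S[X_2,X_2] = ((2.25)·(2.25) + (-4.75)·(-4.75) + (0.25)·(0.25) + (2.25)·(2.25)) / 3 = 32.75/3 = 10.9167
  S = [[2.9167, -3.9167],
 [-3.9167, 10.9167]].

Step 3 — invert S. det(S) = 2.9167·10.9167 - (-3.9167)² = 16.5.
  S^{-1} = (1/det) · [[d, -b], [-b, a]] = [[0.6616, 0.2374],
 [0.2374, 0.1768]].

Step 4 — quadratic form (x̄ - mu_0)^T · S^{-1} · (x̄ - mu_0):
  S^{-1} · (x̄ - mu_0) = (1.7172, 0.9596),
  (x̄ - mu_0)^T · [...] = (1.25)·(1.7172) + (3.75)·(0.9596) = 5.7449.

Step 5 — scale by n: T² = 4 · 5.7449 = 22.9798.

T² ≈ 22.9798


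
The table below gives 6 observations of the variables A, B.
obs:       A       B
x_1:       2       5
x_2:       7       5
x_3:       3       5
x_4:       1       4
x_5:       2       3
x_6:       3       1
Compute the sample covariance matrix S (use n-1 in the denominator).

Step 1 — column means:
  mean(A) = (2 + 7 + 3 + 1 + 2 + 3) / 6 = 18/6 = 3
  mean(B) = (5 + 5 + 5 + 4 + 3 + 1) / 6 = 23/6 = 3.8333

Step 2 — sample covariance S[i,j] = (1/(n-1)) · Σ_k (x_{k,i} - mean_i) · (x_{k,j} - mean_j), with n-1 = 5.
  S[A,A] = ((-1)·(-1) + (4)·(4) + (0)·(0) + (-2)·(-2) + (-1)·(-1) + (0)·(0)) / 5 = 22/5 = 4.4
  S[A,B] = ((-1)·(1.1667) + (4)·(1.1667) + (0)·(1.1667) + (-2)·(0.1667) + (-1)·(-0.8333) + (0)·(-2.8333)) / 5 = 4/5 = 0.8
  S[B,B] = ((1.1667)·(1.1667) + (1.1667)·(1.1667) + (1.1667)·(1.1667) + (0.1667)·(0.1667) + (-0.8333)·(-0.8333) + (-2.8333)·(-2.8333)) / 5 = 12.8333/5 = 2.5667

S is symmetric (S[j,i] = S[i,j]). Assembling:

S = [[4.4, 0.8],
 [0.8, 2.5667]]
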